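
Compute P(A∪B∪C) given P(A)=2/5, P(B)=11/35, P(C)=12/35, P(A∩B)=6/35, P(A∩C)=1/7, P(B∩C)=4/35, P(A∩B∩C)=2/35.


P(A∪B∪C) = P(A)+P(B)+P(C) - P(AB)-P(AC)-P(BC) + P(ABC)
= 2/5+11/35+12/35 - 6/35-1/7-4/35 + 2/35
= 24/35

24/35


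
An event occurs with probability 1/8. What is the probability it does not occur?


P(A') = 1 - P(A) = 1 - 1/8 = 7/8

7/8


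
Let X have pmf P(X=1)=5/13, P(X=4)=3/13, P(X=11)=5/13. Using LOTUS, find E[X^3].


E[X^3] = sum(g(x)*P(x))
= 1*5/13 + 64*3/13 + 1331*5/13
= 6852/13

6852/13


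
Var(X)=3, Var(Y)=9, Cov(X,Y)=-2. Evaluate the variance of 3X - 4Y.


Var(3X - 4Y) = 3^2*Var(X) + (-4)^2*Var(Y) + 2*3*(-4)*Cov(X,Y)
= 9*3 + 16*9 - 24*(-2)
= 27 + 144 + 48 = 219

219


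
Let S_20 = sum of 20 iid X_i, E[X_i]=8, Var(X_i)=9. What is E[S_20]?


E[S_n] = n*E[X_1] = 20*8 = 160

160


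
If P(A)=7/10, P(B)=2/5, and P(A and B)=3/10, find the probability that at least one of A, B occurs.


P(A∪B) = P(A) + P(B) - P(A∩B)
= 7/10 + 2/5 - 3/10 = 4/5

4/5


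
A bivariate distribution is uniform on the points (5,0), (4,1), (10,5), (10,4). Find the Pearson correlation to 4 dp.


Cov(X,Y) = 5.3750, Var(X) = 7.6875, Var(Y) = 4.2500
rho = Cov/(sqrt(VarX)*sqrt(VarY)) = 0.9404

0.9404


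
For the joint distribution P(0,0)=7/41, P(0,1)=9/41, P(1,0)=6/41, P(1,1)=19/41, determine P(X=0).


P(X=0) = P(0,0)+P(0,1) = 7/41 + 9/41 = 16/41

16/41


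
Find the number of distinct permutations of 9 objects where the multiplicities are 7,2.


9! = 362880
Denominator: 7!=5040 * 2!=2
Coefficient = 362880 / 10080 = 36

36


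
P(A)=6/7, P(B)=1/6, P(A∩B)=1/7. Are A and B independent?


P(A)*P(B) = 6/7*1/6 = 1/7
P(A∩B) = 1/7, which equals P(A)P(B), so independent

Yes, A and B are independent


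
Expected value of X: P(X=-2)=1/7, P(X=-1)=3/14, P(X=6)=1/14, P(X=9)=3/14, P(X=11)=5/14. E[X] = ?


E[X] = sum(x * P(x))
= -2*1/7 - 1*3/14 + 6*1/14 + 9*3/14 + 11*5/14
= 81/14

81/14


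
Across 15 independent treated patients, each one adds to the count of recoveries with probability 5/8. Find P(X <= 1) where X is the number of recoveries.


P(X<=1) = P(X=0) + P(X=1)
= 14348907/35184372088832 + 358722675/35184372088832
= 186535791/17592186044416

186535791/17592186044416


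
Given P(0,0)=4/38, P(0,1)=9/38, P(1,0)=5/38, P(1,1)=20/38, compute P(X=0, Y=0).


Read from table: P(X=0, Y=0) = 4/38 = 2/19

2/19


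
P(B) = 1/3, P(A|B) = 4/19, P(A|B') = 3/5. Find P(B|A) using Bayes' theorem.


P(A) = P(A|B)P(B) + P(A|B')P(B') = 4/19*1/3 + 3/5*2/3 = 134/285
P(B|A) = P(A|B)P(B)/P(A) = (4/57)/(134/285) = 10/67

10/67


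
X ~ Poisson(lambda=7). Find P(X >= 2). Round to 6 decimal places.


P(X>=2) = 1 - P(X<=1) = 1 - (e^(-7)*7^0/0! + e^(-7)*7^1/1!)
≈ 1 - (0.0009118820 + 0.0063831738)
= 1 - 0.0072950558 = 0.9927049442
≈ 0.992705

0.992705


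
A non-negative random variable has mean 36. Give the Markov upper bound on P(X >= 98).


Markov: P(X >= a) <= E[X]/a
P(X >= 98) <= 36/98 = 18/49

18/49


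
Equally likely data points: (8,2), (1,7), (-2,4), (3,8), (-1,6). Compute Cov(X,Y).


E[X]=9/5, E[Y]=27/5, E[XY]=33/5
Cov(X,Y) = E[XY] - E[X]E[Y] = 33/5 - 9/5*27/5 = -78/25

-78/25


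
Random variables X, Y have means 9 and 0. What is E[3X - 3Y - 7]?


E[3X - 3Y - 7] = 3*E[X] - 3*E[Y] - 7
= (3)*(9) + (-3)*(0) + (-7)
= 27 + 0 - 7 = 20

20


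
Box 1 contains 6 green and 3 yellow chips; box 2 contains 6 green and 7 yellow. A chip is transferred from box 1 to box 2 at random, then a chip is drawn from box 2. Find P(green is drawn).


P(transfer green) = 6/9 = 2/3; P(transfer yellow) = 1/3
If green transferred: Urn II has 7 green of 14, so P(green|green moved) = 1/2
If yellow transferred: Urn II has 6 green of 14, so P(green|yellow moved) = 3/7
By total probability: P(green) = 2/3*1/2 + 1/3*3/7 = 10/21

10/21


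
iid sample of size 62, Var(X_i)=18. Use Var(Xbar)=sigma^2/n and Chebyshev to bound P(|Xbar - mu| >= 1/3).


Var(Xbar) = Var(X)/n = 18/62
Chebyshev: P(|Xbar-mu| >= 1/3) <= Var(Xbar)/(1/3)^2 = (9/31)/(1/9) = 81/31
Bound exceeds 1, so trivial bound: 1

1


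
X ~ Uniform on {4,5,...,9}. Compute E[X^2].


E[X^2] = (1/6) * sum(x^2 for x=4..9)
= 271/6

271/6


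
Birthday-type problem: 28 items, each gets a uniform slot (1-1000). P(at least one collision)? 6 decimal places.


P(all different) = prod((1000-i)/1000 for i=0..27) = 0.682827
P(at least one match) = 1 - 0.682827 = 0.317173

0.317173


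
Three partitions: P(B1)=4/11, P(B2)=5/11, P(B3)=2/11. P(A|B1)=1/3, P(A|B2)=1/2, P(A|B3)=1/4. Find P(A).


P(A) = P(A|B1)P(B1) + P(A|B2)P(B2) + P(A|B3)P(B3)
= 1/3*4/11 + 1/2*5/11 + 1/4*2/11
= 4/33 + 5/22 + 1/22 = 13/33

13/33


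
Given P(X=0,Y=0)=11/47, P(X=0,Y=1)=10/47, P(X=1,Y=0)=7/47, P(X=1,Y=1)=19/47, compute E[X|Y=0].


P(Y=0) = 18/47
E[X|Y=0] = (0*11 + 1*7)/18 = 7/18

7/18


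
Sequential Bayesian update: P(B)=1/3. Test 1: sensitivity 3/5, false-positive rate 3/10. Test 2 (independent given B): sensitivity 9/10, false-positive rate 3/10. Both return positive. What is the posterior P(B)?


After test 1: P(+) = 3/5*1/3 + 3/10*2/3 = 2/5
P(B|+) = (1/5)/(2/5) = 1/2
After test 2 (use post1 as new prior): P(+) = 9/10*1/2 + 3/10*1/2 = 3/5
P(B|+,+) = (9/20)/(3/5) = 3/4

3/4


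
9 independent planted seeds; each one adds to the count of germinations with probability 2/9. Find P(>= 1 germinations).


P(at least one) = 1 - P(none)
P(none) = (1 - 2/9)^9 = (7/9)^9 = 40353607/387420489
P(at least one) = 1 - 40353607/387420489 = 347066882/387420489

347066882/387420489


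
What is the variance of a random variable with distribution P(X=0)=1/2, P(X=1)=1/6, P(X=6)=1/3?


E[X] = 13/6, E[X^2] = 73/6
Var(X) = E[X^2] - (E[X])^2 = 73/6 - (13/6)^2 = 269/36

269/36


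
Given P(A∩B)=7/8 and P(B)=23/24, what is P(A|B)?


P(A|B) = P(A∩B)/P(B) = (21/24)/(23/24) = 21/23

21/23


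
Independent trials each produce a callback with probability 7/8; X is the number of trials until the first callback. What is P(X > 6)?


P(X > 6) = P(first 6 trials all fail) = (1-p)^6 = (1/8)^6 = 1/262144

1/262144


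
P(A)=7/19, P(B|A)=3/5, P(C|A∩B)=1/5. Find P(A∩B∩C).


P(A∩B∩C) = P(A) * P(B|A) * P(C|A∩B)
= 7/19 * 3/5 * 1/5
= 21/95 * 1/5 = 21/475

21/475


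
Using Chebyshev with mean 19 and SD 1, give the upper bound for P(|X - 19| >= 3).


k = 3/1 = 3
Chebyshev: P(|X-mu| >= k*sigma) <= 1/k^2 = 1/3^2 = 1/9

1/9


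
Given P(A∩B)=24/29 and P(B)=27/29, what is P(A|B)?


P(A|B) = P(A∩B)/P(B) = (24/29)/(27/29) = 24/27 = 8/9

8/9


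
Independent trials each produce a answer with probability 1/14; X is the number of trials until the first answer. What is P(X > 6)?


P(X > 6) = P(first 6 trials all fail) = (1-p)^6 = (13/14)^6 = 4826809/7529536

4826809/7529536


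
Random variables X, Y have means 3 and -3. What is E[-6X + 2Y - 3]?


E[-6X + 2Y - 3] = -6*E[X] + 2*E[Y] - 3
= (-6)*(3) + (2)*(-3) + (-3)
= -18 - 6 - 3 = -27

-27


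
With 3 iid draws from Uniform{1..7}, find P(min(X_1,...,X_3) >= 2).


P(min >= 2) = P(all X_i >= 2) = (P(X_1 >= 2))^3
= (6/7)^3 = 216/343

216/343


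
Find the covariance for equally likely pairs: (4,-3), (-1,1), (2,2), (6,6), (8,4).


E[X]=19/5, E[Y]=2, E[XY]=59/5
Cov(X,Y) = E[XY] - E[X]E[Y] = 59/5 - 19/5*2 = 21/5

21/5


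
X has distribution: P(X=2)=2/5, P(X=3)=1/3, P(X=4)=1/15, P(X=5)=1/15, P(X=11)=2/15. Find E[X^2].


E[X^2] = sum(g(x)*P(x))
= 4*2/5 + 9*1/3 + 16*1/15 + 25*1/15 + 121*2/15
= 352/15

352/15


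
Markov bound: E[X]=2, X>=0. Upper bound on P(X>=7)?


Markov: P(X >= a) <= E[X]/a
P(X >= 7) <= 2/7

2/7


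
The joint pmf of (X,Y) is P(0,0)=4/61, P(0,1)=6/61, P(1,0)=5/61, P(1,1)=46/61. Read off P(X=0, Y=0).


Read from table: P(X=0, Y=0) = 4/61

4/61


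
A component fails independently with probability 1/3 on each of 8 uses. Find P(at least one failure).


P(at least one) = 1 - P(none)
P(none) = (1 - 1/3)^8 = (2/3)^8 = 256/6561
P(at least one) = 1 - 256/6561 = 6305/6561

6305/6561


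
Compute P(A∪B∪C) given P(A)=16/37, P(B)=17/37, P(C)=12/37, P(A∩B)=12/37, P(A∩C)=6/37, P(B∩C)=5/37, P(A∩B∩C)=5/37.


P(A∪B∪C) = P(A)+P(B)+P(C) - P(AB)-P(AC)-P(BC) + P(ABC)
= 16/37+17/37+12/37 - 12/37-6/37-5/37 + 5/37
= 27/37

27/37


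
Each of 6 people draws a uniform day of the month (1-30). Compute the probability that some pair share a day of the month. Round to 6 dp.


P(all different) = prod((30-i)/30 for i=0..5) = 0.586444
P(at least one match) = 1 - 0.586444 = 0.413556

0.413556


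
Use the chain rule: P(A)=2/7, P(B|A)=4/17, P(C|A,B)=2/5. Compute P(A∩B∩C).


P(A∩B∩C) = P(A) * P(B|A) * P(C|A∩B)
= 2/7 * 4/17 * 2/5
= 8/119 * 2/5 = 16/595

16/595


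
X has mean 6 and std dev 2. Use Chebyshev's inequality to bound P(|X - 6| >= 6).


k = 6/2 = 3
Chebyshev: P(|X-mu| >= k*sigma) <= 1/k^2 = 1/3^2 = 1/9

1/9


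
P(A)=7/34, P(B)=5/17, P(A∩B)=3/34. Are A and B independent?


P(A)*P(B) = 7/34*5/17 = 35/578
P(A∩B) = 3/34 != 35/578, so not independent

No, A and B are not independent


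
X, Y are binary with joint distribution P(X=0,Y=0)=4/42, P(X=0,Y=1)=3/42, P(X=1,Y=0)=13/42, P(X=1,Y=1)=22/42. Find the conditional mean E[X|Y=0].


P(Y=0) = 17/42
E[X|Y=0] = (0*4 + 1*13)/17 = 13/17

13/17


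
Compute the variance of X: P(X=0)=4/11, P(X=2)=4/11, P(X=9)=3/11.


E[X] = 35/11, E[X^2] = 259/11
Var(X) = E[X^2] - (E[X])^2 = 259/11 - (35/11)^2 = 1624/121

1624/121


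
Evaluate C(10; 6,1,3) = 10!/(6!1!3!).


10! = 3628800
Denominator: 6!=720 * 1!=1 * 3!=6
Coefficient = 3628800 / 4320 = 840

840


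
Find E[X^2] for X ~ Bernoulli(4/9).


For Bernoulli: X in {0,1}
E[X^2] = 0^2*(1-4/9) + 1^2*4/9 = 4/9

4/9


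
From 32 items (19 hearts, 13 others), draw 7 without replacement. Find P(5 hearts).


P(X=5) = C(19,5)*C(13,2) / C(32,7)
= 11628*78 / 3365856
= 906984/3365856 = 969/3596

969/3596


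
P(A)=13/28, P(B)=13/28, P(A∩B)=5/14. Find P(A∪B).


P(A∪B) = P(A) + P(B) - P(A∩B)
= 13/28 + 13/28 - 5/14 = 4/7

4/7


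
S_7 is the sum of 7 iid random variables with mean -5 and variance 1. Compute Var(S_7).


By independence, Var(S_n) = n*Var(X_1) = 7*1 = 7

7


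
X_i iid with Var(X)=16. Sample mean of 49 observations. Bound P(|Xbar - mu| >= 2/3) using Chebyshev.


Var(Xbar) = Var(X)/n = 16/49
Chebyshev: P(|Xbar-mu| >= 2/3) <= Var(Xbar)/(2/3)^2 = (16/49)/(4/9) = 36/49

36/49


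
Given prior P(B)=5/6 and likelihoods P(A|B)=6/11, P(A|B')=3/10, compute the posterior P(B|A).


P(A) = P(A|B)P(B) + P(A|B')P(B') = 6/11*5/6 + 3/10*1/6 = 111/220
P(B|A) = P(A|B)P(B)/P(A) = (5/11)/(111/220) = 100/111

100/111


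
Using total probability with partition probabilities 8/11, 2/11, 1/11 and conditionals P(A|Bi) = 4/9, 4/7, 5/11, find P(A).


P(A) = P(A|B1)P(B1) + P(A|B2)P(B2) + P(A|B3)P(B3)
= 4/9*8/11 + 4/7*2/11 + 5/11*1/11
= 32/99 + 8/77 + 5/121 = 3571/7623

3571/7623


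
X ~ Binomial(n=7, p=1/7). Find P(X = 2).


P(X=2) = C(7,2) * p^2 * (1-p)^5
= 21 * 1/49 * 7776/16807
= 23328/117649

23328/117649


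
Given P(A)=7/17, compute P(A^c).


P(A') = 1 - P(A) = 1 - 7/17 = 10/17

10/17


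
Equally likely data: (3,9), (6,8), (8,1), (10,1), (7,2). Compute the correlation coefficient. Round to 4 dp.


Cov(X,Y) = -7.1600, Var(X) = 5.3600, Var(Y) = 12.5600
rho = Cov/(sqrt(VarX)*sqrt(VarY)) = -0.8726

-0.8726


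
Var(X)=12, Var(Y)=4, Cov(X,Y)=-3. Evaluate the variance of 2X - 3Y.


Var(2X - 3Y) = 2^2*Var(X) + (-3)^2*Var(Y) + 2*2*(-3)*Cov(X,Y)
= 4*12 + 9*4 - 12*(-3)
= 48 + 36 + 36 = 120

120


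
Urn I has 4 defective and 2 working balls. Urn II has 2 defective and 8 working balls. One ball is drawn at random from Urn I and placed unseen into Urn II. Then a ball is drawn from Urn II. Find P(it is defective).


P(transfer defective) = 4/6 = 2/3; P(transfer working) = 1/3
If defective transferred: Urn II has 3 defective of 11, so P(defective|defective moved) = 3/11
If working transferred: Urn II has 2 defective of 11, so P(defective|working moved) = 2/11
By total probability: P(defective) = 2/3*3/11 + 1/3*2/11 = 8/33

8/33


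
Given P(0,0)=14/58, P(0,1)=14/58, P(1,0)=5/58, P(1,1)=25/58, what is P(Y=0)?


P(Y=0) = P(0,0)+P(1,0) = 14/58 + 5/58 = 19/58

19/58


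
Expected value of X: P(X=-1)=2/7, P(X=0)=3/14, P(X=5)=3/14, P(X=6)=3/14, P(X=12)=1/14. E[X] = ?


E[X] = sum(x * P(x))
= -1*2/7 + 0*3/14 + 5*3/14 + 6*3/14 + 12*1/14
= 41/14

41/14


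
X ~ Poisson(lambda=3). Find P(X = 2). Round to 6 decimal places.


P(X=2) = e^(-3) * 3^2 / 2!
≈ 0.04978706837 * 9 / 2
≈ 0.224042

0.224042


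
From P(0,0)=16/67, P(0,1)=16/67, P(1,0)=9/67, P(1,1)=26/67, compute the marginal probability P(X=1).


P(X=1) = P(1,0)+P(1,1) = 9/67 + 26/67 = 35/67

35/67


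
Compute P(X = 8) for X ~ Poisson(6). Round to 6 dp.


P(X=8) = e^(-6) * 6^8 / 8!
≈ 0.002478752177 * 1679616 / 40320
≈ 0.103258

0.103258


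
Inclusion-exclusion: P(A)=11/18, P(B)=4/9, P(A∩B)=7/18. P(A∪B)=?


P(A∪B) = P(A) + P(B) - P(A∩B)
= 11/18 + 4/9 - 7/18 = 2/3

2/3


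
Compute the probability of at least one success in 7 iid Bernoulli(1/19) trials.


P(at least one) = 1 - P(none)
P(none) = (1 - 1/19)^7 = (18/19)^7 = 612220032/893871739
P(at least one) = 1 - 612220032/893871739 = 281651707/893871739

281651707/893871739


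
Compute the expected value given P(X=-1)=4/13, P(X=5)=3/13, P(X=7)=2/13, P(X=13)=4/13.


E[X] = sum(x * P(x))
= -1*4/13 + 5*3/13 + 7*2/13 + 13*4/13
= 77/13

77/13


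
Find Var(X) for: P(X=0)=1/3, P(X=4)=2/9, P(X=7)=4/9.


E[X] = 4, E[X^2] = 76/3
Var(X) = E[X^2] - (E[X])^2 = 76/3 - (4)^2 = 28/3

28/3


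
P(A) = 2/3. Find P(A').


P(A') = 1 - P(A) = 1 - 2/3 = 1/3

1/3


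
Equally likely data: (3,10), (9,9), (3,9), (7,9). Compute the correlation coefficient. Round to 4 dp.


Cov(X,Y) = -0.6250, Var(X) = 6.7500, Var(Y) = 0.1875
rho = Cov/(sqrt(VarX)*sqrt(VarY)) = -0.5556

-0.5556


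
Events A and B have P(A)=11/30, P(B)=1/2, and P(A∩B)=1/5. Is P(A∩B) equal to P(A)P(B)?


P(A)*P(B) = 11/30*1/2 = 11/60
P(A∩B) = 1/5 != 11/60, so not independent

No, A and B are not independent


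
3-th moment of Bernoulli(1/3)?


For Bernoulli: X in {0,1}
E[X^3] = 0^3*(1-1/3) + 1^3*1/3 = 1/3

1/3


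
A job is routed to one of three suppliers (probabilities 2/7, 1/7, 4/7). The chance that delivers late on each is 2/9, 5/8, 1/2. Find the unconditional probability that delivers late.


P(A) = P(A|B1)P(B1) + P(A|B2)P(B2) + P(A|B3)P(B3)
= 2/9*2/7 + 5/8*1/7 + 1/2*4/7
= 4/63 + 5/56 + 2/7 = 221/504

221/504


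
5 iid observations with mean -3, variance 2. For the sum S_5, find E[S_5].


E[S_n] = n*E[X_1] = 5*-3 = -15

-15


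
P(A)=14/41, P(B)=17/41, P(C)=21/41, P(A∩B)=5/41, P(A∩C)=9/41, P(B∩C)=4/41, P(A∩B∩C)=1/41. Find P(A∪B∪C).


P(A∪B∪C) = P(A)+P(B)+P(C) - P(AB)-P(AC)-P(BC) + P(ABC)
= 14/41+17/41+21/41 - 5/41-9/41-4/41 + 1/41
= 35/41

35/41


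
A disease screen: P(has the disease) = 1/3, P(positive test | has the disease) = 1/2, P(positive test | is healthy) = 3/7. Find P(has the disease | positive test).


P(A) = P(A|B)P(B) + P(A|B')P(B') = 1/2*1/3 + 3/7*2/3 = 19/42
P(B|A) = P(A|B)P(B)/P(A) = (1/6)/(19/42) = 7/19

7/19


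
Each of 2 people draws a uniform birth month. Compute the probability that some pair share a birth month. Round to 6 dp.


P(all different) = prod((12-i)/12 for i=0..1) = 0.916667
P(at least one match) = 1 - 0.916667 = 0.083333

0.083333


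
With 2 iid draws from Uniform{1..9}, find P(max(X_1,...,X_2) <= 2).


P(max <= 2) = P(all X_i <= 2) = (P(X_1 <= 2))^2
= (2/9)^2 = 4/81

4/81


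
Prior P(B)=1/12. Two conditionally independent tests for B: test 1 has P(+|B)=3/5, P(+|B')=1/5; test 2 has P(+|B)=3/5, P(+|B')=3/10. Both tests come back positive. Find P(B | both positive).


After test 1: P(+) = 3/5*1/12 + 1/5*11/12 = 7/30
P(B|+) = (1/20)/(7/30) = 3/14
After test 2 (use post1 as new prior): P(+) = 3/5*3/14 + 3/10*11/14 = 51/140
P(B|+,+) = (9/70)/(51/140) = 6/17

6/17


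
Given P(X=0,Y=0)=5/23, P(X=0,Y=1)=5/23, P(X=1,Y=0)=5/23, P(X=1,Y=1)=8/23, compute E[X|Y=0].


P(Y=0) = 10/23
E[X|Y=0] = (0*5 + 1*5)/10 = 5/10 = 1/2

1/2


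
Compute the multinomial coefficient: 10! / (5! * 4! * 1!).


10! = 3628800
Denominator: 5!=120 * 4!=24 * 1!=1
Coefficient = 3628800 / 2880 = 1260

1260


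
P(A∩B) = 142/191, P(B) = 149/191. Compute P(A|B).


P(A|B) = P(A∩B)/P(B) = (142/191)/(149/191) = 142/149

142/149


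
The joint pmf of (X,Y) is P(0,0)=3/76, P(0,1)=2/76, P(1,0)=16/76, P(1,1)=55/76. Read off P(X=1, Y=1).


Read from table: P(X=1, Y=1) = 55/76

55/76


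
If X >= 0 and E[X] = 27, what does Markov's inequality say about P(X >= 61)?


Markov: P(X >= a) <= E[X]/a
P(X >= 61) <= 27/61

27/61


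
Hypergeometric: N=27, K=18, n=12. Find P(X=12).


P(X=12) = C(18,12)*C(9,0) / C(27,12)
= 18564*1 / 17383860
= 18564/17383860 = 7/6555

7/6555


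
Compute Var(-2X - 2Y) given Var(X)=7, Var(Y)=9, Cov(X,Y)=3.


Var(-2X - 2Y) = (-2)^2*Var(X) + (-2)^2*Var(Y) + 2*(-2)*(-2)*Cov(X,Y)
= 4*7 + 4*9 + 8*3
= 28 + 36 + 24 = 88

88


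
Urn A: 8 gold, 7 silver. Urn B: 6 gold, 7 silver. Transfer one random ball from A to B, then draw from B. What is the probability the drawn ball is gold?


P(transfer gold) = 8/15; P(transfer silver) = 7/15
If gold transferred: Urn II has 7 gold of 14, so P(gold|gold moved) = 1/2
If silver transferred: Urn II has 6 gold of 14, so P(gold|silver moved) = 3/7
By total probability: P(gold) = 8/15*1/2 + 7/15*3/7 = 7/15

7/15


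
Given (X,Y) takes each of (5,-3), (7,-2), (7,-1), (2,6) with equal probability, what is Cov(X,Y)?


E[X]=21/4, E[Y]=0, E[XY]=-6
Cov(X,Y) = E[XY] - E[X]E[Y] = -6 - 21/4*0 = -6

-6


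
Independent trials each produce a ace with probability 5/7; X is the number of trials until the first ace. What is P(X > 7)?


P(X > 7) = P(first 7 trials all fail) = (1-p)^7 = (2/7)^7 = 128/823543

128/823543


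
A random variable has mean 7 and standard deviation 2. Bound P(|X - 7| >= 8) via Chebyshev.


k = 8/2 = 4
Chebyshev: P(|X-mu| >= k*sigma) <= 1/k^2 = 1/4^2 = 1/16

1/16


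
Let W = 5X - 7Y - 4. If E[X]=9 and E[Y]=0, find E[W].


E[5X - 7Y - 4] = 5*E[X] - 7*E[Y] - 4
= (5)*(9) + (-7)*(0) + (-4)
= 45 + 0 - 4 = 41

41


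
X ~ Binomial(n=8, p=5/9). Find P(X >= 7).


P(X>=7) = P(X=7) + P(X=8)
= 2500000/43046721 + 390625/43046721
= 2890625/43046721

2890625/43046721


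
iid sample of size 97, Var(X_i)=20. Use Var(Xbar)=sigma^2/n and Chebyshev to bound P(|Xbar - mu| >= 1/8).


Var(Xbar) = Var(X)/n = 20/97
Chebyshev: P(|Xbar-mu| >= 1/8) <= Var(Xbar)/(1/8)^2 = (20/97)/(1/64) = 1280/97
Bound exceeds 1, so trivial bound: 1

1


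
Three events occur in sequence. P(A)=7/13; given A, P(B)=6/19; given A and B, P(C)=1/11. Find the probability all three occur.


P(A∩B∩C) = P(A) * P(B|A) * P(C|A∩B)
= 7/13 * 6/19 * 1/11
= 42/247 * 1/11 = 42/2717

42/2717


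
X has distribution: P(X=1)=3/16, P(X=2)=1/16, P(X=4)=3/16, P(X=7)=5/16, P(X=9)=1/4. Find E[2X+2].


E[2X+2] = sum(g(x)*P(x))
= 4*3/16 + 6*1/16 + 10*3/16 + 16*5/16 + 20*1/4
= 13

13


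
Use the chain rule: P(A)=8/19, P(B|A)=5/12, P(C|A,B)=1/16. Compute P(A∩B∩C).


P(A∩B∩C) = P(A) * P(B|A) * P(C|A∩B)
= 8/19 * 5/12 * 1/16
= 10/57 * 1/16 = 5/456

5/456


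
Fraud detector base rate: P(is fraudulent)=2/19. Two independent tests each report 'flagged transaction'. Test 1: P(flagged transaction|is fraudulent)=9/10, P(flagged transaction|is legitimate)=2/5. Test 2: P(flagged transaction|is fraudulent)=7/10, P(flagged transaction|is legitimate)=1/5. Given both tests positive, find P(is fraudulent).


After test 1: P(+) = 9/10*2/19 + 2/5*17/19 = 43/95
P(B|+) = (9/95)/(43/95) = 9/43
After test 2 (use post1 as new prior): P(+) = 7/10*9/43 + 1/5*34/43 = 131/430
P(B|+,+) = (63/430)/(131/430) = 63/131

63/131


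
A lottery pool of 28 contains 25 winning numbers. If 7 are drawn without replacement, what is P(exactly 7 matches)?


P(X=7) = C(25,7)*C(3,0) / C(28,7)
= 480700*1 / 1184040
= 480700/1184040 = 95/234

95/234


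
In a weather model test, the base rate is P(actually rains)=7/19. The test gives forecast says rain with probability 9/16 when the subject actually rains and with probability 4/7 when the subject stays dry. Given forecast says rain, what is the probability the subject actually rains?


P(A) = P(A|B)P(B) + P(A|B')P(B') = 9/16*7/19 + 4/7*12/19 = 1209/2128
P(B|A) = P(A|B)P(B)/P(A) = (63/304)/(1209/2128) = 147/403

147/403


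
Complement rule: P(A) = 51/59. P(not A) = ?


P(A') = 1 - P(A) = 1 - 51/59 = 8/59

8/59


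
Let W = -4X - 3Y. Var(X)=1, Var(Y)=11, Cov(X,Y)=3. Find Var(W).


Var(-4X - 3Y) = (-4)^2*Var(X) + (-3)^2*Var(Y) + 2*(-4)*(-3)*Cov(X,Y)
= 16*1 + 9*11 + 24*3
= 16 + 99 + 72 = 187

187


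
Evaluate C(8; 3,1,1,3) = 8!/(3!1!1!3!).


8! = 40320
Denominator: 3!=6 * 1!=1 * 1!=1 * 3!=6
Coefficient = 40320 / 36 = 1120

1120


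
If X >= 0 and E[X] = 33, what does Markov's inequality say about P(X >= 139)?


Markov: P(X >= a) <= E[X]/a
P(X >= 139) <= 33/139

33/139


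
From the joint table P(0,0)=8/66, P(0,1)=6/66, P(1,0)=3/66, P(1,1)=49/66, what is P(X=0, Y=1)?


Read from table: P(X=0, Y=1) = 6/66 = 1/11

1/11


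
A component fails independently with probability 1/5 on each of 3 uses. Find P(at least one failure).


P(at least one) = 1 - P(none)
P(none) = (1 - 1/5)^3 = (4/5)^3 = 64/125
P(at least one) = 1 - 64/125 = 61/125

61/125


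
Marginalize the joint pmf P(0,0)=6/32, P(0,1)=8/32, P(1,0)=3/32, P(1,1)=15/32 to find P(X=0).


P(X=0) = P(0,0)+P(0,1) = 6/32 + 8/32 = 14/32 = 7/16

7/16


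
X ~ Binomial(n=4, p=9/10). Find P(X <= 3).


P(X<=3) = P(X=0) + P(X=1) + P(X=2) + P(X=3)
= 1/10000 + 9/2500 + 243/5000 + 729/2500
= 3439/10000

3439/10000


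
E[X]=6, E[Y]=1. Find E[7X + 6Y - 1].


E[7X + 6Y - 1] = 7*E[X] + 6*E[Y] - 1
= (7)*(6) + (6)*(1) + (-1)
= 42 + 6 - 1 = 47

47


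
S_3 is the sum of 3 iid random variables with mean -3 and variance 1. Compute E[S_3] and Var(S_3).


E[S_n] = n*mu = 3*-3 = -9
Var(S_n) = n*sigma^2 = 3*1 = 3

E[S_3]=-9, Var(S_3)=3


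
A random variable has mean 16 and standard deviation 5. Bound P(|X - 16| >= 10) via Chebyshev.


k = 10/5 = 2
Chebyshev: P(|X-mu| >= k*sigma) <= 1/k^2 = 1/2^2 = 1/4

1/4


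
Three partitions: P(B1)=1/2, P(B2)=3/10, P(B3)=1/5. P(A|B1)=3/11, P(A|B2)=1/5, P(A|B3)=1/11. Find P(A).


P(A) = P(A|B1)P(B1) + P(A|B2)P(B2) + P(A|B3)P(B3)
= 3/11*1/2 + 1/5*3/10 + 1/11*1/5
= 3/22 + 3/50 + 1/55 = 59/275

59/275


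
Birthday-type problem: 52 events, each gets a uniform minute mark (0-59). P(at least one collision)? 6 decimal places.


P(all different) = prod((60-i)/60 for i=0..51) = 0.000000
P(at least one match) = 1 - 0.000000 = 1.000000

1.000000


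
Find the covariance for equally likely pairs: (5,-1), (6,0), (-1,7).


E[X]=10/3, E[Y]=2, E[XY]=-4
Cov(X,Y) = E[XY] - E[X]E[Y] = -4 - 10/3*2 = -32/3

-32/3


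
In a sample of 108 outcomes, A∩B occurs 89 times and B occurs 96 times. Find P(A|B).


P(A|B) = P(A∩B)/P(B) = (89/108)/(96/108) = 89/96

89/96


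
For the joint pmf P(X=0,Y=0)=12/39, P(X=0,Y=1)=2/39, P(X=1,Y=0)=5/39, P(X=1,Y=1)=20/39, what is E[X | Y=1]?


P(Y=1) = 22/39
E[X|Y=1] = (0*2 + 1*20)/22 = 20/22 = 10/11

10/11


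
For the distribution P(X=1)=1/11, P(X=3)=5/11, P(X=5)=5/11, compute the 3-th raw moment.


E[X^3] = sum(x^3 * P(x))
= 1*1/11 + 27*5/11 + 125*5/11
= 761/11

761/11


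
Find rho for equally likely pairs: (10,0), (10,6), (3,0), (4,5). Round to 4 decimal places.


Cov(X,Y) = 1.4375, Var(X) = 10.6875, Var(Y) = 7.6875
rho = Cov/(sqrt(VarX)*sqrt(VarY)) = 0.1586

0.1586


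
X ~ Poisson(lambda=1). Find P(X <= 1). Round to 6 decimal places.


P(X<=1) = e^(-1)*1^0/0! + e^(-1)*1^1/1!
≈ 0.3678794412 + 0.3678794412
= 0.7357588824
≈ 0.735759

0.735759


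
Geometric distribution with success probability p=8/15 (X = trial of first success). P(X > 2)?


P(X > 2) = P(first 2 trials all fail) = (1-p)^2 = (7/15)^2 = 49/225

49/225


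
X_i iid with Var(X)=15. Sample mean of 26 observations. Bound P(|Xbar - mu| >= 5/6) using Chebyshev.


Var(Xbar) = Var(X)/n = 15/26
Chebyshev: P(|Xbar-mu| >= 5/6) <= Var(Xbar)/(5/6)^2 = (15/26)/(25/36) = 54/65

54/65


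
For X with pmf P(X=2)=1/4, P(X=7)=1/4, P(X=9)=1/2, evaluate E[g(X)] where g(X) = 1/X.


E[1/X] = sum(g(x)*P(x))
= 1/2*1/4 + 1/7*1/4 + 1/9*1/2
= 109/504

109/504


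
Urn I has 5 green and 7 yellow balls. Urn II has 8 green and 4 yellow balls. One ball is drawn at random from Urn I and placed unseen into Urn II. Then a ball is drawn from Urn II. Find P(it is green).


P(transfer green) = 5/12; P(transfer yellow) = 7/12
If green transferred: Urn II has 9 green of 13, so P(green|green moved) = 9/13
If yellow transferred: Urn II has 8 green of 13, so P(green|yellow moved) = 8/13
By total probability: P(green) = 5/12*9/13 + 7/12*8/13 = 101/156

101/156


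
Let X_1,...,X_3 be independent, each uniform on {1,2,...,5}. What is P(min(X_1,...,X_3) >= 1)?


P(min >= 1) = P(all X_i >= 1) = (P(X_1 >= 1))^3
= (5/5)^3 = 1^3 = 1

1


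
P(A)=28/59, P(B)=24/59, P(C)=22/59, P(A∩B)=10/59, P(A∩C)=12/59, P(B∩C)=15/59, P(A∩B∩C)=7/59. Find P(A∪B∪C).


P(A∪B∪C) = P(A)+P(B)+P(C) - P(AB)-P(AC)-P(BC) + P(ABC)
= 28/59+24/59+22/59 - 10/59-12/59-15/59 + 7/59
= 44/59

44/59


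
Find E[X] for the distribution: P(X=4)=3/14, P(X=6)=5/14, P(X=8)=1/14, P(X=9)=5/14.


E[X] = sum(x * P(x))
= 4*3/14 + 6*5/14 + 8*1/14 + 9*5/14
= 95/14

95/14


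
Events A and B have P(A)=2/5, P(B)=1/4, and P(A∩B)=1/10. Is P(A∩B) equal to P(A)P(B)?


P(A)*P(B) = 2/5*1/4 = 1/10
P(A∩B) = 1/10, which equals P(A)P(B), so independent

Yes, A and B are independent


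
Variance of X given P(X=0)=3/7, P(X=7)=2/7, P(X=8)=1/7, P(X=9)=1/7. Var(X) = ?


E[X] = 31/7, E[X^2] = 243/7
Var(X) = E[X^2] - (E[X])^2 = 243/7 - (31/7)^2 = 740/49

740/49


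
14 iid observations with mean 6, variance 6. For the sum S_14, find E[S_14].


E[S_n] = n*E[X_1] = 14*6 = 84

84


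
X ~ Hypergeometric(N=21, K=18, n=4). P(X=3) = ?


P(X=3) = C(18,3)*C(3,1) / C(21,4)
= 816*3 / 5985
= 2448/5985 = 272/665

272/665


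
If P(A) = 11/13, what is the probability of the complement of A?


P(A') = 1 - P(A) = 1 - 11/13 = 2/13

2/13


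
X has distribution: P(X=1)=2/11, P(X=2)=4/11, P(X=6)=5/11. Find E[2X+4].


E[2X+4] = sum(g(x)*P(x))
= 6*2/11 + 8*4/11 + 16*5/11
= 124/11

124/11


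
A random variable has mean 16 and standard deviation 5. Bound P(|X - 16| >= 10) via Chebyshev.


k = 10/5 = 2
Chebyshev: P(|X-mu| >= k*sigma) <= 1/k^2 = 1/2^2 = 1/4

1/4


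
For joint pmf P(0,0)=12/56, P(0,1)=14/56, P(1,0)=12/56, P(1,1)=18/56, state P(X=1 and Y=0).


Read from table: P(X=1, Y=0) = 12/56 = 3/14

3/14


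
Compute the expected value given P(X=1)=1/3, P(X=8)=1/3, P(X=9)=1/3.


E[X] = sum(x * P(x))
= 1*1/3 + 8*1/3 + 9*1/3
= 6

6


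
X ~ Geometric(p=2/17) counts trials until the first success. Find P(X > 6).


P(X > 6) = P(first 6 trials all fail) = (1-p)^6 = (15/17)^6 = 11390625/24137569

11390625/24137569


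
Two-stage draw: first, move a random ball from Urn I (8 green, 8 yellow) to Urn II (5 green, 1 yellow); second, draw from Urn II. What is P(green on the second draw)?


P(transfer green) = 8/16 = 1/2; P(transfer yellow) = 1/2
If green transferred: Urn II has 6 green of 7, so P(green|green moved) = 6/7
If yellow transferred: Urn II has 5 green of 7, so P(green|yellow moved) = 5/7
By total probability: P(green) = 1/2*6/7 + 1/2*5/7 = 11/14

11/14


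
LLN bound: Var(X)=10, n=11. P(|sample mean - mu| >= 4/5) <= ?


Var(Xbar) = Var(X)/n = 10/11
Chebyshev: P(|Xbar-mu| >= 4/5) <= Var(Xbar)/(4/5)^2 = (10/11)/(16/25) = 125/88
Bound exceeds 1, so trivial bound: 1

1


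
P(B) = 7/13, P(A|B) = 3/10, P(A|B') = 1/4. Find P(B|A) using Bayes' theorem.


P(A) = P(A|B)P(B) + P(A|B')P(B') = 3/10*7/13 + 1/4*6/13 = 18/65
P(B|A) = P(A|B)P(B)/P(A) = (21/130)/(18/65) = 7/12

7/12


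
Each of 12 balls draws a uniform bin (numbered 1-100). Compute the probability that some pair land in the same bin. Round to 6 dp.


P(all different) = prod((100-i)/100 for i=0..11) = 0.503153
P(at least one match) = 1 - 0.503153 = 0.496847

0.496847


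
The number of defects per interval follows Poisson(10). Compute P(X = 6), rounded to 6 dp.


P(X=6) = e^(-10) * 10^6 / 6!
≈ 0.00004539992976 * 1000000 / 720
≈ 0.063055

0.063055


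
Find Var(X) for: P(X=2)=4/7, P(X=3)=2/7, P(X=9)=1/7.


E[X] = 23/7, E[X^2] = 115/7
Var(X) = E[X^2] - (E[X])^2 = 115/7 - (23/7)^2 = 276/49

276/49


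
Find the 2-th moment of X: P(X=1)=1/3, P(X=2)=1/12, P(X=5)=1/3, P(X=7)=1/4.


E[X^2] = sum(x^2 * P(x))
= 1*1/3 + 4*1/12 + 25*1/3 + 49*1/4
= 85/4

85/4


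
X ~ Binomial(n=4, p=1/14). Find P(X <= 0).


P(X<=0) = P(X=0)
= 28561/38416
= 28561/38416

28561/38416


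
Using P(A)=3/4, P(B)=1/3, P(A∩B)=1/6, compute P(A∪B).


P(A∪B) = P(A) + P(B) - P(A∩B)
= 3/4 + 1/3 - 1/6 = 11/12

11/12


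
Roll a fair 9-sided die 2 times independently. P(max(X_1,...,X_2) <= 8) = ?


P(max <= 8) = P(all X_i <= 8) = (P(X_1 <= 8))^2
= (8/9)^2 = 64/81

64/81


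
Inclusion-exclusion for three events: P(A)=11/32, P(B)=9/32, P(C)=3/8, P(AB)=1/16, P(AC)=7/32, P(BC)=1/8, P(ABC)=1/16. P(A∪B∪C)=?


P(A∪B∪C) = P(A)+P(B)+P(C) - P(AB)-P(AC)-P(BC) + P(ABC)
= 11/32+9/32+3/8 - 1/16-7/32-1/8 + 1/16
= 21/32

21/32


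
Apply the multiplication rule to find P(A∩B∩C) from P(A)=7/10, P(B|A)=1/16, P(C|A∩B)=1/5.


P(A∩B∩C) = P(A) * P(B|A) * P(C|A∩B)
= 7/10 * 1/16 * 1/5
= 7/160 * 1/5 = 7/800

7/800


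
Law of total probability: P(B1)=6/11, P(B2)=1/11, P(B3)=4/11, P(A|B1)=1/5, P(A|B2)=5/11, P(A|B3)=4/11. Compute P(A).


P(A) = P(A|B1)P(B1) + P(A|B2)P(B2) + P(A|B3)P(B3)
= 1/5*6/11 + 5/11*1/11 + 4/11*4/11
= 6/55 + 5/121 + 16/121 = 171/605

171/605


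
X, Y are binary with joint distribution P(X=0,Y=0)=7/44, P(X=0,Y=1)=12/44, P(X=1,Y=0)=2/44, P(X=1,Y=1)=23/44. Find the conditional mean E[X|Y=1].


P(Y=1) = 35/44
E[X|Y=1] = (0*12 + 1*23)/35 = 23/35

23/35


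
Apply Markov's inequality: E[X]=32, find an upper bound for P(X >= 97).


Markov: P(X >= a) <= E[X]/a
P(X >= 97) <= 32/97

32/97


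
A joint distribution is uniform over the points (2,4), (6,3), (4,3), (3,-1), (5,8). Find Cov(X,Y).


E[X]=4, E[Y]=17/5, E[XY]=15
Cov(X,Y) = E[XY] - E[X]E[Y] = 15 - 4*17/5 = 7/5

7/5


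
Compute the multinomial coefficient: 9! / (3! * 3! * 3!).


9! = 362880
Denominator: 3!=6 * 3!=6 * 3!=6
Coefficient = 362880 / 216 = 1680

1680


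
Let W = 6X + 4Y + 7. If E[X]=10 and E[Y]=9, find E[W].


E[6X + 4Y + 7] = 6*E[X] + 4*E[Y] + 7
= (6)*(10) + (4)*(9) + (7)
= 60 + 36 + 7 = 103

103


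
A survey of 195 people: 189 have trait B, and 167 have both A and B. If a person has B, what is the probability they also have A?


P(A|B) = P(A∩B)/P(B) = (167/195)/(189/195) = 167/189

167/189


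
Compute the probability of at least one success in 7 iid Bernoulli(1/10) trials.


P(at least one) = 1 - P(none)
P(none) = (1 - 1/10)^7 = (9/10)^7 = 4782969/10000000
P(at least one) = 1 - 4782969/10000000 = 5217031/10000000

5217031/10000000


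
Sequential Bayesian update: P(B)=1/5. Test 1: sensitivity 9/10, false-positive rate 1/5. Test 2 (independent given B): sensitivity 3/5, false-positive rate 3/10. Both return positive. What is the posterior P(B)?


After test 1: P(+) = 9/10*1/5 + 1/5*4/5 = 17/50
P(B|+) = (9/50)/(17/50) = 9/17
After test 2 (use post1 as new prior): P(+) = 3/5*9/17 + 3/10*8/17 = 39/85
P(B|+,+) = (27/85)/(39/85) = 9/13

9/13


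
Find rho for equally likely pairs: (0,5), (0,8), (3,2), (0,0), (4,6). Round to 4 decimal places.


Cov(X,Y) = 0.1200, Var(X) = 3.0400, Var(Y) = 8.1600
rho = Cov/(sqrt(VarX)*sqrt(VarY)) = 0.0241

0.0241


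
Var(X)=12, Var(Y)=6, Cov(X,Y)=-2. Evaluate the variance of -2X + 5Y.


Var(-2X + 5Y) = (-2)^2*Var(X) + 5^2*Var(Y) + 2*(-2)*5*Cov(X,Y)
= 4*12 + 25*6 - 20*(-2)
= 48 + 150 + 40 = 238

238


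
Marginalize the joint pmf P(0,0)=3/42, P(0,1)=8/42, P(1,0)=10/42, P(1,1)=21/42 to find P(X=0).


P(X=0) = P(0,0)+P(0,1) = 3/42 + 8/42 = 11/42

11/42


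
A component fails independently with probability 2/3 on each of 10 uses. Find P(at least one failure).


P(at least one) = 1 - P(none)
P(none) = (1 - 2/3)^10 = (1/3)^10 = 1/59049
P(at least one) = 1 - 1/59049 = 59048/59049

59048/59049


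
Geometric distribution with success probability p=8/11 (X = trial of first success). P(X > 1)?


P(X > 1) = P(first 1 trials all fail) = (1-p)^1 = (3/11)^1 = 3/11

3/11


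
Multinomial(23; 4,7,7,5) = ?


23! = 25852016738884976640000
Denominator: 4!=24 * 7!=5040 * 7!=5040 * 5!=120
Coefficient = 25852016738884976640000 / 73156608000 = 353379106080

353379106080


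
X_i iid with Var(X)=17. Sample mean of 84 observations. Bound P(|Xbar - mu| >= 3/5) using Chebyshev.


Var(Xbar) = Var(X)/n = 17/84
Chebyshev: P(|Xbar-mu| >= 3/5) <= Var(Xbar)/(3/5)^2 = (17/84)/(9/25) = 425/756

425/756


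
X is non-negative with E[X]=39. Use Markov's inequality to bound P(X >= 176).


Markov: P(X >= a) <= E[X]/a
P(X >= 176) <= 39/176

39/176


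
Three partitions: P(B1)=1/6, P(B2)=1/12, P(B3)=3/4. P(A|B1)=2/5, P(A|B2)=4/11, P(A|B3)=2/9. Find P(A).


P(A) = P(A|B1)P(B1) + P(A|B2)P(B2) + P(A|B3)P(B3)
= 2/5*1/6 + 4/11*1/12 + 2/9*3/4
= 1/15 + 1/33 + 1/6 = 29/110

29/110


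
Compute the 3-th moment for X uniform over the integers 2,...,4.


E[X^3] = (1/3) * sum(x^3 for x=2..4)
= 99/3 = 33

33


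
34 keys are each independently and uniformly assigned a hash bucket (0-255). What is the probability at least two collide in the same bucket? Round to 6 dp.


P(all different) = prod((256-i)/256 for i=0..33) = 0.100884
P(at least one match) = 1 - 0.100884 = 0.899116

0.899116


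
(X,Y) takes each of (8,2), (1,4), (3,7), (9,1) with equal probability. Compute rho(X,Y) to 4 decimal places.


Cov(X,Y) = -5.8750, Var(X) = 11.1875, Var(Y) = 5.2500
rho = Cov/(sqrt(VarX)*sqrt(VarY)) = -0.7666

-0.7666


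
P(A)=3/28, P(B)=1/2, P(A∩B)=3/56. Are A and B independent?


P(A)*P(B) = 3/28*1/2 = 3/56
P(A∩B) = 3/56, which equals P(A)P(B), so independent

Yes, A and B are independent


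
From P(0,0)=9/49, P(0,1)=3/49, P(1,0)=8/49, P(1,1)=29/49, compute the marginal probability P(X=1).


P(X=1) = P(1,0)+P(1,1) = 8/49 + 29/49 = 37/49

37/49


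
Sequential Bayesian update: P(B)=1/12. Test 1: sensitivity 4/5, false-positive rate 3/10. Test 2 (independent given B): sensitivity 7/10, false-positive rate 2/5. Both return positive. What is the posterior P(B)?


After test 1: P(+) = 4/5*1/12 + 3/10*11/12 = 41/120
P(B|+) = (1/15)/(41/120) = 8/41
After test 2 (use post1 as new prior): P(+) = 7/10*8/41 + 2/5*33/41 = 94/205
P(B|+,+) = (28/205)/(94/205) = 14/47

14/47


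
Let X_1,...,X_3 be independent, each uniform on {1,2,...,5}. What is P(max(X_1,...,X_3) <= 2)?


P(max <= 2) = P(all X_i <= 2) = (P(X_1 <= 2))^3
= (2/5)^3 = 8/125

8/125


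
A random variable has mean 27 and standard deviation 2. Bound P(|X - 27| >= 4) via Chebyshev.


k = 4/2 = 2
Chebyshev: P(|X-mu| >= k*sigma) <= 1/k^2 = 1/2^2 = 1/4

1/4


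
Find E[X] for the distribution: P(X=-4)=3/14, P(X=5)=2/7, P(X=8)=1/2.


E[X] = sum(x * P(x))
= -4*3/14 + 5*2/7 + 8*1/2
= 32/7

32/7


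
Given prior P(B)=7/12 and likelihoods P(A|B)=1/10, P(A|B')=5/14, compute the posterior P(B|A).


P(A) = P(A|B)P(B) + P(A|B')P(B') = 1/10*7/12 + 5/14*5/12 = 29/140
P(B|A) = P(A|B)P(B)/P(A) = (7/120)/(29/140) = 49/174

49/174


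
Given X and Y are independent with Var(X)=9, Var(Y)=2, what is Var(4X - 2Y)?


Independence => Cov(X,Y)=0
Var(4X - 2Y) = 4^2*Var(X) + (-2)^2*Var(Y)
= 16*9 + 4*2 = 152

152


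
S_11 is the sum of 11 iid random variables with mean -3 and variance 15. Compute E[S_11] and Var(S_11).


E[S_n] = n*mu = 11*-3 = -33
Var(S_n) = n*sigma^2 = 11*15 = 165

E[S_11]=-33, Var(S_11)=165


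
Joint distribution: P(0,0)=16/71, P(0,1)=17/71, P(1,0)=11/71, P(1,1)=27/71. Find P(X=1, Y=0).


Read from table: P(X=1, Y=0) = 11/71

11/71


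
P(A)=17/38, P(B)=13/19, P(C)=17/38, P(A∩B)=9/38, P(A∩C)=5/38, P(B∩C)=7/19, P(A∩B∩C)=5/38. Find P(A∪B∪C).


P(A∪B∪C) = P(A)+P(B)+P(C) - P(AB)-P(AC)-P(BC) + P(ABC)
= 17/38+13/19+17/38 - 9/38-5/38-7/19 + 5/38
= 37/38

37/38


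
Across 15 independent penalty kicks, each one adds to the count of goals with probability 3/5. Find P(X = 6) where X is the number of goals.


P(X=6) = C(15,6) * p^6 * (1-p)^9
= 5005 * 729/15625 * 512/1953125
= 373621248/6103515625

373621248/6103515625


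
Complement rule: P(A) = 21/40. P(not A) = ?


P(A') = 1 - P(A) = 1 - 21/40 = 19/40

19/40


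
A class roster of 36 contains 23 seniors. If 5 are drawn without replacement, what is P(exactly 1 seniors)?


P(X=1) = C(23,1)*C(13,4) / C(36,5)
= 23*715 / 376992
= 16445/376992 = 1495/34272

1495/34272


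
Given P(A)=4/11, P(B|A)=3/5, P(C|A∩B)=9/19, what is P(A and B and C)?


P(A∩B∩C) = P(A) * P(B|A) * P(C|A∩B)
= 4/11 * 3/5 * 9/19
= 12/55 * 9/19 = 108/1045

108/1045


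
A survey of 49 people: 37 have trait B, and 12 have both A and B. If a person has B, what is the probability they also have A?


P(A|B) = P(A∩B)/P(B) = (12/49)/(37/49) = 12/37

12/37


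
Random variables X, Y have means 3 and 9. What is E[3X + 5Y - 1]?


E[3X + 5Y - 1] = 3*E[X] + 5*E[Y] - 1
= (3)*(3) + (5)*(9) + (-1)
= 9 + 45 - 1 = 53

53


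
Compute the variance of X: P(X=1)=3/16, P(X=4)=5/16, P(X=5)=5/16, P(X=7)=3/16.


E[X] = 69/16, E[X^2] = 355/16
Var(X) = E[X^2] - (E[X])^2 = 355/16 - (69/16)^2 = 919/256

919/256


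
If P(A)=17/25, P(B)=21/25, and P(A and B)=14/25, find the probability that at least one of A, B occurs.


P(A∪B) = P(A) + P(B) - P(A∩B)
= 17/25 + 21/25 - 14/25 = 24/25

24/25


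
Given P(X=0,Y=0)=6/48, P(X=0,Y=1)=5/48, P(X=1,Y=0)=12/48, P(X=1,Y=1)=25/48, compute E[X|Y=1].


P(Y=1) = 30/48
E[X|Y=1] = (0*5 + 1*25)/30 = 25/30 = 5/6

5/6


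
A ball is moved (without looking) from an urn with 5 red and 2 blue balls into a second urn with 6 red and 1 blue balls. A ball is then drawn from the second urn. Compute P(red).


P(transfer red) = 5/7; P(transfer blue) = 2/7
If red transferred: Urn II has 7 red of 8, so P(red|red moved) = 7/8
If blue transferred: Urn II has 6 red of 8, so P(red|blue moved) = 3/4
By total probability: P(red) = 5/7*7/8 + 2/7*3/4 = 47/56

47/56


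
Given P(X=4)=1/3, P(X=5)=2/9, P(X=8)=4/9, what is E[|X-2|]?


E[|X-2|] = sum(g(x)*P(x))
= 2*1/3 + 3*2/9 + 6*4/9
= 4

4


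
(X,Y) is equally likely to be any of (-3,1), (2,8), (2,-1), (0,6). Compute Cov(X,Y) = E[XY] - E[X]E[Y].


E[X]=1/4, E[Y]=7/2, E[XY]=11/4
Cov(X,Y) = E[XY] - E[X]E[Y] = 11/4 - 1/4*7/2 = 15/8

15/8


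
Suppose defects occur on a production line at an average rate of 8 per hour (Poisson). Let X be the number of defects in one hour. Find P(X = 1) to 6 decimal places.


P(X=1) = e^(-8) * 8^1 / 1!
≈ 0.0003354626279 * 8 / 1
≈ 0.002684

0.002684


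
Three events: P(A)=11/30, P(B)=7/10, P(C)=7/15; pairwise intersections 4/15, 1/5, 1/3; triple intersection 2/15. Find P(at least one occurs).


P(A∪B∪C) = P(A)+P(B)+P(C) - P(AB)-P(AC)-P(BC) + P(ABC)
= 11/30+7/10+7/15 - 4/15-1/5-1/3 + 2/15
= 13/15

13/15
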